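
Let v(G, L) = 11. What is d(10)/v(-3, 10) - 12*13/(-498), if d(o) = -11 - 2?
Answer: -793/913 ≈ -0.86857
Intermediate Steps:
d(o) = -13
d(10)/v(-3, 10) - 12*13/(-498) = -13/11 - 12*13/(-498) = -13*1/11 - 156*(-1/498) = -13/11 + 26/83 = -793/913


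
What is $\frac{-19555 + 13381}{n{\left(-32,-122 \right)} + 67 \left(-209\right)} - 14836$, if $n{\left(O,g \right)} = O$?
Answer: $- \frac{29745298}{2005} \approx -14836.0$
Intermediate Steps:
$\frac{-19555 + 13381}{n{\left(-32,-122 \right)} + 67 \left(-209\right)} - 14836 = \frac{-19555 + 13381}{-32 + 67 \left(-209\right)} - 14836 = - \frac{6174}{-32 - 14003} - 14836 = - \frac{6174}{-14035} - 14836 = \left(-6174\right) \left(- \frac{1}{14035}\right) - 14836 = \frac{882}{2005} - 14836 = - \frac{29745298}{2005}$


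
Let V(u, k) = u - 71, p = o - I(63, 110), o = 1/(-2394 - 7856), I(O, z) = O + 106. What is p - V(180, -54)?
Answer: -2849501/10250 ≈ -278.00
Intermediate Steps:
I(O, z) = 106 + O
o = -1/10250 (o = 1/(-10250) = -1/10250 ≈ -9.7561e-5)
p = -1732251/10250 (p = -1/10250 - (106 + 63) = -1/10250 - 1*169 = -1/10250 - 169 = -1732251/10250 ≈ -169.00)
V(u, k) = -71 + u
p - V(180, -54) = -1732251/10250 - (-71 + 180) = -1732251/10250 - 1*109 = -1732251/10250 - 109 = -2849501/10250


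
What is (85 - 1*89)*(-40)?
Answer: 160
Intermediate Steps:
(85 - 1*89)*(-40) = (85 - 89)*(-40) = -4*(-40) = 160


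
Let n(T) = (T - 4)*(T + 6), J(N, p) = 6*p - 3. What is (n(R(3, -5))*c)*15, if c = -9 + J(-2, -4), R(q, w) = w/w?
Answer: 11340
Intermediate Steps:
J(N, p) = -3 + 6*p
R(q, w) = 1
n(T) = (-4 + T)*(6 + T)
c = -36 (c = -9 + (-3 + 6*(-4)) = -9 + (-3 - 24) = -9 - 27 = -36)
(n(R(3, -5))*c)*15 = ((-24 + 1² + 2*1)*(-36))*15 = ((-24 + 1 + 2)*(-36))*15 = -21*(-36)*15 = 756*15 = 11340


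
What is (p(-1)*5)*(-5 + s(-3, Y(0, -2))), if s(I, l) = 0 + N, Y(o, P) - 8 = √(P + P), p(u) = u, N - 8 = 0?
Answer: -15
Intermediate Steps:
N = 8 (N = 8 + 0 = 8)
Y(o, P) = 8 + √2*√P (Y(o, P) = 8 + √(P + P) = 8 + √(2*P) = 8 + √2*√P)
s(I, l) = 8 (s(I, l) = 0 + 8 = 8)
(p(-1)*5)*(-5 + s(-3, Y(0, -2))) = (-1*5)*(-5 + 8) = -5*3 = -15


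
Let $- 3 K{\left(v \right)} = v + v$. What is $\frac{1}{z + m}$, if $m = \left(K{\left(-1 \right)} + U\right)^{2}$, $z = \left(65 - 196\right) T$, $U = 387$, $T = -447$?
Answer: $\frac{9}{1879582} \approx 4.7883 \cdot 10^{-6}$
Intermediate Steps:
$K{\left(v \right)} = - \frac{2 v}{3}$ ($K{\left(v \right)} = - \frac{v + v}{3} = - \frac{2 v}{3}$)
$z = 58557$ ($z = \left(65 - 196\right) \left(-447\right) = \left(-131\right) \left(-447\right) = 58557$)
$m = \frac{1352569}{9}$ ($m = \left(\left(- \frac{2}{3}\right) \left(-1\right) + 387\right)^{2} = \left(\frac{2}{3} + 387\right)^{2} = \left(\frac{1163}{3}\right)^{2} = \frac{1352569}{9} \approx 1.5029 \cdot 10^{5}$)
$\frac{1}{z + m} = \frac{1}{58557 + \frac{1352569}{9}} = \frac{1}{\frac{1879582}{9}} = \frac{9}{1879582}$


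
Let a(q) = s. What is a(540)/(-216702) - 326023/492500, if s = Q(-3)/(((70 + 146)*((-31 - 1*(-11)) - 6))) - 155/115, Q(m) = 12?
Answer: -190116919939511/287198952885000 ≈ -0.66197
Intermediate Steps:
s = -14531/10764 (s = 12/(((70 + 146)*((-31 - 1*(-11)) - 6))) - 155/115 = 12/((216*((-31 + 11) - 6))) - 155*1/115 = 12/((216*(-20 - 6))) - 31/23 = 12/((216*(-26))) - 31/23 = 12/(-5616) - 31/23 = 12*(-1/5616) - 31/23 = -1/468 - 31/23 = -14531/10764 ≈ -1.3500)
a(q) = -14531/10764
a(540)/(-216702) - 326023/492500 = -14531/10764/(-216702) - 326023/492500 = -14531/10764*(-1/216702) - 326023*1/492500 = 14531/2332580328 - 326023/492500 = -190116919939511/287198952885000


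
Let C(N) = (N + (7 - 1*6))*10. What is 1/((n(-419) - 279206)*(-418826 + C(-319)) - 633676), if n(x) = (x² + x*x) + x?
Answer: -1/30172796658 ≈ -3.3142e-11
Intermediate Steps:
C(N) = 10 + 10*N (C(N) = (N + (7 - 6))*10 = (N + 1)*10 = (1 + N)*10 = 10 + 10*N)
n(x) = x + 2*x² (n(x) = (x² + x²) + x = 2*x² + x = x + 2*x²)
1/((n(-419) - 279206)*(-418826 + C(-319)) - 633676) = 1/((-419*(1 + 2*(-419)) - 279206)*(-418826 + (10 + 10*(-319))) - 633676) = 1/((-419*(1 - 838) - 279206)*(-418826 + (10 - 3190)) - 633676) = 1/((-419*(-837) - 279206)*(-418826 - 3180) - 633676) = 1/((350703 - 279206)*(-422006) - 633676) = 1/(71497*(-422006) - 633676) = 1/(-30172162982 - 633676) = 1/(-30172796658) = -1/30172796658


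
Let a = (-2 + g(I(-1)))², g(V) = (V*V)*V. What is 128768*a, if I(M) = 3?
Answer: 80480000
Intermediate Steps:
g(V) = V³ (g(V) = V²*V = V³)
a = 625 (a = (-2 + 3³)² = (-2 + 27)² = 25² = 625)
128768*a = 128768*625 = 80480000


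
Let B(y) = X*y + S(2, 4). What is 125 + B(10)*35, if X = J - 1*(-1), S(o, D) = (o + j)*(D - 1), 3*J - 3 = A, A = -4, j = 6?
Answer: 3595/3 ≈ 1198.3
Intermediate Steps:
J = -⅓ (J = 1 + (⅓)*(-4) = 1 - 4/3 = -⅓ ≈ -0.33333)
S(o, D) = (-1 + D)*(6 + o) (S(o, D) = (o + 6)*(D - 1) = (6 + o)*(-1 + D) = (-1 + D)*(6 + o))
X = ⅔ (X = -⅓ - 1*(-1) = -⅓ + 1 = ⅔ ≈ 0.66667)
B(y) = 24 + 2*y/3 (B(y) = 2*y/3 + (-6 - 1*2 + 6*4 + 4*2) = 2*y/3 + (-6 - 2 + 24 + 8) = 2*y/3 + 24 = 24 + 2*y/3)
125 + B(10)*35 = 125 + (24 + (⅔)*10)*35 = 125 + (24 + 20/3)*35 = 125 + (92/3)*35 = 125 + 3220/3 = 3595/3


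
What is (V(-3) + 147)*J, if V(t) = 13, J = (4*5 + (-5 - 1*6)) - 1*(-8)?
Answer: 2720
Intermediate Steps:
J = 17 (J = (20 + (-5 - 6)) + 8 = (20 - 11) + 8 = 9 + 8 = 17)
(V(-3) + 147)*J = (13 + 147)*17 = 160*17 = 2720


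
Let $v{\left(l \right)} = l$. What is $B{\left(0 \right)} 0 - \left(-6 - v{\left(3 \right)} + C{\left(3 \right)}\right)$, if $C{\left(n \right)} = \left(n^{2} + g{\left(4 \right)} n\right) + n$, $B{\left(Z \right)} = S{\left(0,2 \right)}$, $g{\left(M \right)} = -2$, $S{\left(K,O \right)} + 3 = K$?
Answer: $3$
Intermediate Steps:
$S{\left(K,O \right)} = -3 + K$
$B{\left(Z \right)} = -3$ ($B{\left(Z \right)} = -3 + 0 = -3$)
$C{\left(n \right)} = n^{2} - n$ ($C{\left(n \right)} = \left(n^{2} - 2 n\right) + n = n^{2} - n$)
$B{\left(0 \right)} 0 - \left(-6 - v{\left(3 \right)} + C{\left(3 \right)}\right) = \left(-3\right) 0 + \left(\left(\left(\left(6 + 3\right) + 3\right) - 3\right) - 3 \left(-1 + 3\right)\right) = 0 + \left(\left(\left(9 + 3\right) - 3\right) - 3 \cdot 2\right) = 0 + \left(\left(12 - 3\right) - 6\right) = 0 + \left(9 - 6\right) = 0 + 3 = 3$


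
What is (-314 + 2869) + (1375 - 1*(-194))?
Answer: 4124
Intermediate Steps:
(-314 + 2869) + (1375 - 1*(-194)) = 2555 + (1375 + 194) = 2555 + 1569 = 4124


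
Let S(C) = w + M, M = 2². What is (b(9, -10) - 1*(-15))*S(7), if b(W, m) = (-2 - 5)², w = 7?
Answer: 704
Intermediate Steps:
M = 4
b(W, m) = 49 (b(W, m) = (-7)² = 49)
S(C) = 11 (S(C) = 7 + 4 = 11)
(b(9, -10) - 1*(-15))*S(7) = (49 - 1*(-15))*11 = (49 + 15)*11 = 64*11 = 704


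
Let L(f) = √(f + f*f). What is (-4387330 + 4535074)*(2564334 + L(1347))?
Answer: 378864962496 + 295488*√453939 ≈ 3.7906e+11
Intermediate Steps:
L(f) = √(f + f²)
(-4387330 + 4535074)*(2564334 + L(1347)) = (-4387330 + 4535074)*(2564334 + √(1347*(1 + 1347))) = 147744*(2564334 + √(1347*1348)) = 147744*(2564334 + √1815756) = 147744*(2564334 + 2*√453939) = 378864962496 + 295488*√453939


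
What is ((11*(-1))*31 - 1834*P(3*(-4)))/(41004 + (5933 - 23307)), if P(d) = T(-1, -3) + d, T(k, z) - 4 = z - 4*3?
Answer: 41841/23630 ≈ 1.7707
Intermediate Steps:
T(k, z) = -8 + z (T(k, z) = 4 + (z - 4*3) = 4 + (z - 12) = 4 + (-12 + z) = -8 + z)
P(d) = -11 + d (P(d) = (-8 - 3) + d = -11 + d)
((11*(-1))*31 - 1834*P(3*(-4)))/(41004 + (5933 - 23307)) = ((11*(-1))*31 - 1834*(-11 + 3*(-4)))/(41004 + (5933 - 23307)) = (-11*31 - 1834*(-11 - 12))/(41004 - 17374) = (-341 - 1834*(-23))/23630 = (-341 + 42182)*(1/23630) = 41841*(1/23630) = 41841/23630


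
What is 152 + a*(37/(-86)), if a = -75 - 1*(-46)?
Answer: 14145/86 ≈ 164.48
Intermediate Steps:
a = -29 (a = -75 + 46 = -29)
152 + a*(37/(-86)) = 152 - 1073/(-86) = 152 - 1073*(-1)/86 = 152 - 29*(-37/86) = 152 + 1073/86 = 14145/86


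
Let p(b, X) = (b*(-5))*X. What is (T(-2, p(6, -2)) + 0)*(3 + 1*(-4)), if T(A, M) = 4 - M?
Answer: 56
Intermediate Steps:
p(b, X) = -5*X*b (p(b, X) = (-5*b)*X = -5*X*b)
(T(-2, p(6, -2)) + 0)*(3 + 1*(-4)) = ((4 - (-5)*(-2)*6) + 0)*(3 + 1*(-4)) = ((4 - 1*60) + 0)*(3 - 4) = ((4 - 60) + 0)*(-1) = (-56 + 0)*(-1) = -56*(-1) = 56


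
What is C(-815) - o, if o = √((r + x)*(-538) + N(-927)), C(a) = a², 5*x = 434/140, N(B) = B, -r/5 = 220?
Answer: 664225 - √14763486/5 ≈ 6.6346e+5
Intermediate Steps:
r = -1100 (r = -5*220 = -1100)
x = 31/50 (x = (434/140)/5 = (434*(1/140))/5 = (⅕)*(31/10) = 31/50 ≈ 0.62000)
o = √14763486/5 (o = √((-1100 + 31/50)*(-538) - 927) = √(-54969/50*(-538) - 927) = √(14786661/25 - 927) = √(14763486/25) = √14763486/5 ≈ 768.47)
C(-815) - o = (-815)² - √14763486/5 = 664225 - √14763486/5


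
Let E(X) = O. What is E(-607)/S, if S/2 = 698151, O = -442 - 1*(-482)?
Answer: 20/698151 ≈ 2.8647e-5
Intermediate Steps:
O = 40 (O = -442 + 482 = 40)
E(X) = 40
S = 1396302 (S = 2*698151 = 1396302)
E(-607)/S = 40/1396302 = 40*(1/1396302) = 20/698151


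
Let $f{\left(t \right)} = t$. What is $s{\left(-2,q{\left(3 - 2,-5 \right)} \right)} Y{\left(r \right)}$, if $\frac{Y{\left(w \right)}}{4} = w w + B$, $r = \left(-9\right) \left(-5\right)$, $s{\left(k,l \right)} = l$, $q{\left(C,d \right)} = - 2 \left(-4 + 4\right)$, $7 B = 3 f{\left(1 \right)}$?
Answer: $0$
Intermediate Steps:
$B = \frac{3}{7}$ ($B = \frac{3 \cdot 1}{7} = \frac{1}{7} \cdot 3 = \frac{3}{7} \approx 0.42857$)
$q{\left(C,d \right)} = 0$ ($q{\left(C,d \right)} = \left(-2\right) 0 = 0$)
$r = 45$
$Y{\left(w \right)} = \frac{12}{7} + 4 w^{2}$ ($Y{\left(w \right)} = 4 \left(w w + \frac{3}{7}\right) = 4 \left(w^{2} + \frac{3}{7}\right) = 4 \left(\frac{3}{7} + w^{2}\right) = \frac{12}{7} + 4 w^{2}$)
$s{\left(-2,q{\left(3 - 2,-5 \right)} \right)} Y{\left(r \right)} = 0 \left(\frac{12}{7} + 4 \cdot 45^{2}\right) = 0 \left(\frac{12}{7} + 4 \cdot 2025\right) = 0 \left(\frac{12}{7} + 8100\right) = 0 \cdot \frac{56712}{7} = 0$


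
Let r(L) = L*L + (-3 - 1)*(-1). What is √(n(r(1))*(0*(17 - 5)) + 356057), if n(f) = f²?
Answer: √356057 ≈ 596.71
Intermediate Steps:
r(L) = 4 + L² (r(L) = L² - 4*(-1) = L² + 4 = 4 + L²)
√(n(r(1))*(0*(17 - 5)) + 356057) = √((4 + 1²)²*(0*(17 - 5)) + 356057) = √((4 + 1)²*(0*12) + 356057) = √(5²*0 + 356057) = √(25*0 + 356057) = √(0 + 356057) = √356057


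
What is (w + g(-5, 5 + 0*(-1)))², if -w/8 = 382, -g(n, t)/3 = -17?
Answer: 9030025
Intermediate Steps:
g(n, t) = 51 (g(n, t) = -3*(-17) = 51)
w = -3056 (w = -8*382 = -3056)
(w + g(-5, 5 + 0*(-1)))² = (-3056 + 51)² = (-3005)² = 9030025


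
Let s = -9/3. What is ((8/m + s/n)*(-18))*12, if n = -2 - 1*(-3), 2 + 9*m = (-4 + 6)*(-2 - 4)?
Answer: 12312/7 ≈ 1758.9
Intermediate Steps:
m = -14/9 (m = -2/9 + ((-4 + 6)*(-2 - 4))/9 = -2/9 + (2*(-6))/9 = -2/9 + (⅑)*(-12) = -2/9 - 4/3 = -14/9 ≈ -1.5556)
s = -3 (s = -9*⅓ = -3)
n = 1 (n = -2 + 3 = 1)
((8/m + s/n)*(-18))*12 = ((8/(-14/9) - 3/1)*(-18))*12 = ((8*(-9/14) - 3*1)*(-18))*12 = ((-36/7 - 3)*(-18))*12 = -57/7*(-18)*12 = (1026/7)*12 = 12312/7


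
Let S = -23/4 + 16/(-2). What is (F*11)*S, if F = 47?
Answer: -28435/4 ≈ -7108.8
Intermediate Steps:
S = -55/4 (S = -23*1/4 + 16*(-1/2) = -23/4 - 8 = -55/4 ≈ -13.750)
(F*11)*S = (47*11)*(-55/4) = 517*(-55/4) = -28435/4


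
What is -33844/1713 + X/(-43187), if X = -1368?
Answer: -76804076/3893649 ≈ -19.725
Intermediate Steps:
-33844/1713 + X/(-43187) = -33844/1713 - 1368/(-43187) = -33844*1/1713 - 1368*(-1/43187) = -33844/1713 + 72/2273 = -76804076/3893649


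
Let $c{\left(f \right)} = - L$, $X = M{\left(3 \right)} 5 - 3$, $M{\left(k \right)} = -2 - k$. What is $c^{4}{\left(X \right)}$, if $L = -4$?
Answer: $256$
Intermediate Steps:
$X = -28$ ($X = \left(-2 - 3\right) 5 - 3 = \left(-5\right) 5 - 3 = -25 - 3 = -28$)
$c{\left(f \right)} = 4$ ($c{\left(f \right)} = \left(-1\right) \left(-4\right) = 4$)
$c^{4}{\left(X \right)} = 4^{4} = 256$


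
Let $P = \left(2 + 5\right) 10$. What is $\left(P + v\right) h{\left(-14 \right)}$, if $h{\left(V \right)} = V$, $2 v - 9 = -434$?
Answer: $1995$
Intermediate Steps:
$v = - \frac{425}{2}$ ($v = \frac{9}{2} + \frac{1}{2} \left(-434\right) = \frac{9}{2} - 217 = - \frac{425}{2} \approx -212.5$)
$P = 70$ ($P = 7 \cdot 10 = 70$)
$\left(P + v\right) h{\left(-14 \right)} = \left(70 - \frac{425}{2}\right) \left(-14\right) = \left(- \frac{285}{2}\right) \left(-14\right) = 1995$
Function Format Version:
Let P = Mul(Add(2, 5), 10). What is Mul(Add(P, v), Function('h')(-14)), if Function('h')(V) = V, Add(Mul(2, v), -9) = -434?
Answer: 1995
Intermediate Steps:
v = Rational(-425, 2) (v = Add(Rational(9, 2), Mul(Rational(1, 2), -434)) = Add(Rational(9, 2), -217) = Rational(-425, 2) ≈ -212.50)
P = 70 (P = Mul(7, 10) = 70)
Mul(Add(P, v), Function('h')(-14)) = Mul(Add(70, Rational(-425, 2)), -14) = Mul(Rational(-285, 2), -14) = 1995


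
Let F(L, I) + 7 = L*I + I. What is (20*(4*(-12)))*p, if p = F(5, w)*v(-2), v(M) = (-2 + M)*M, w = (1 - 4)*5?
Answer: 744960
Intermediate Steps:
w = -15 (w = -3*5 = -15)
F(L, I) = -7 + I + I*L (F(L, I) = -7 + (L*I + I) = -7 + (I*L + I) = -7 + (I + I*L) = -7 + I + I*L)
v(M) = M*(-2 + M)
p = -776 (p = (-7 - 15 - 15*5)*(-2*(-2 - 2)) = (-7 - 15 - 75)*(-2*(-4)) = -97*8 = -776)
(20*(4*(-12)))*p = (20*(4*(-12)))*(-776) = (20*(-48))*(-776) = -960*(-776) = 744960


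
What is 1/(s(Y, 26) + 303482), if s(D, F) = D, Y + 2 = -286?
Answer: 1/303194 ≈ 3.2982e-6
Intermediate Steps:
Y = -288 (Y = -2 - 286 = -288)
1/(s(Y, 26) + 303482) = 1/(-288 + 303482) = 1/303194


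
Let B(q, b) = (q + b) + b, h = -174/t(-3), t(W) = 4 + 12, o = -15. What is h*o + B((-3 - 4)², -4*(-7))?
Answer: 2145/8 ≈ 268.13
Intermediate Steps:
t(W) = 16
h = -87/8 (h = -174/16 = -174*1/16 = -87/8 ≈ -10.875)
B(q, b) = q + 2*b (B(q, b) = (b + q) + b = q + 2*b)
h*o + B((-3 - 4)², -4*(-7)) = -87/8*(-15) + ((-3 - 4)² + 2*(-4*(-7))) = 1305/8 + ((-7)² + 2*28) = 1305/8 + (49 + 56) = 1305/8 + 105 = 2145/8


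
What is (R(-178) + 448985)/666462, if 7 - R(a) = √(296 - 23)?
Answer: 74832/111077 - √273/666462 ≈ 0.67367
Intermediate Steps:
R(a) = 7 - √273 (R(a) = 7 - √(296 - 23) = 7 - √273)
(R(-178) + 448985)/666462 = ((7 - √273) + 448985)/666462 = (448992 - √273)*(1/666462) = 74832/111077 - √273/666462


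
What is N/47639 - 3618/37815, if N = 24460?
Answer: 250865666/600489595 ≈ 0.41777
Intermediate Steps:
N/47639 - 3618/37815 = 24460/47639 - 3618/37815 = 24460*(1/47639) - 3618*1/37815 = 24460/47639 - 1206/12605 = 250865666/600489595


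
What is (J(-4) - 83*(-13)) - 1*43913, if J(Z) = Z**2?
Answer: -42818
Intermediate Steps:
(J(-4) - 83*(-13)) - 1*43913 = ((-4)**2 - 83*(-13)) - 1*43913 = (16 + 1079) - 43913 = 1095 - 43913 = -42818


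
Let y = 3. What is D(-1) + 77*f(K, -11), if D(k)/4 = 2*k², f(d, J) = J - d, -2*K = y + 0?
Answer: -1447/2 ≈ -723.50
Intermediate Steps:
K = -3/2 (K = -(3 + 0)/2 = -½*3 = -3/2 ≈ -1.5000)
D(k) = 8*k² (D(k) = 4*(2*k²) = 8*k²)
D(-1) + 77*f(K, -11) = 8*(-1)² + 77*(-11 - 1*(-3/2)) = 8*1 + 77*(-11 + 3/2) = 8 + 77*(-19/2) = 8 - 1463/2 = -1447/2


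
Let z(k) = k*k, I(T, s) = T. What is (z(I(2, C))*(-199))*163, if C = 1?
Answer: -129748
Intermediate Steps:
z(k) = k**2
(z(I(2, C))*(-199))*163 = (2**2*(-199))*163 = (4*(-199))*163 = -796*163 = -129748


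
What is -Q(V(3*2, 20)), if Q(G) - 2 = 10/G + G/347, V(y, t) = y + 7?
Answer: -12661/4511 ≈ -2.8067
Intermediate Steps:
V(y, t) = 7 + y
Q(G) = 2 + 10/G + G/347 (Q(G) = 2 + (10/G + G/347) = 2 + 10/G + G/347)
-Q(V(3*2, 20)) = -(2 + 10/(7 + 3*2) + (7 + 3*2)/347) = -(2 + 10/(7 + 6) + (7 + 6)/347) = -(2 + 10/13 + (1/347)*13) = -(2 + 10*(1/13) + 13/347) = -(2 + 10/13 + 13/347) = -1*12661/4511 = -12661/4511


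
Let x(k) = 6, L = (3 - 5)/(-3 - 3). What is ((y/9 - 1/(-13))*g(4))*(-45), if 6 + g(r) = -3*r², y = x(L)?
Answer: 23490/13 ≈ 1806.9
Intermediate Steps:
L = ⅓ (L = -2/(-6) = -2*(-⅙) = ⅓ ≈ 0.33333)
y = 6
g(r) = -6 - 3*r²
((y/9 - 1/(-13))*g(4))*(-45) = ((6/9 - 1/(-13))*(-6 - 3*4²))*(-45) = ((6*(⅑) - 1*(-1/13))*(-6 - 3*16))*(-45) = ((⅔ + 1/13)*(-6 - 48))*(-45) = ((29/39)*(-54))*(-45) = -522/13*(-45) = 23490/13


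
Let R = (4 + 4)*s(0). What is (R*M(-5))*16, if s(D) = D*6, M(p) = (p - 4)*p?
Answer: 0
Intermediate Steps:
M(p) = p*(-4 + p) (M(p) = (-4 + p)*p = p*(-4 + p))
s(D) = 6*D
R = 0 (R = (4 + 4)*(6*0) = 8*0 = 0)
(R*M(-5))*16 = (0*(-5*(-4 - 5)))*16 = (0*(-5*(-9)))*16 = (0*45)*16 = 0*16 = 0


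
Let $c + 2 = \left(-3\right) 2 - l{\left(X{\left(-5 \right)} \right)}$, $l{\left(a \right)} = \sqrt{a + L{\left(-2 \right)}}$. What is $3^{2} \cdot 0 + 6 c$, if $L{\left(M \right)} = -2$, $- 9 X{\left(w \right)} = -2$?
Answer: $-48 - 8 i \approx -48.0 - 8.0 i$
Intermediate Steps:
$X{\left(w \right)} = \frac{2}{9}$ ($X{\left(w \right)} = \left(- \frac{1}{9}\right) \left(-2\right) = \frac{2}{9}$)
$l{\left(a \right)} = \sqrt{-2 + a}$ ($l{\left(a \right)} = \sqrt{a - 2} = \sqrt{-2 + a}$)
$c = -8 - \frac{4 i}{3}$ ($c = -2 - \left(6 + \sqrt{-2 + \frac{2}{9}}\right) = -2 - \left(6 + \sqrt{- \frac{16}{9}}\right) = -2 - \left(6 + \frac{4 i}{3}\right) = -8 - \frac{4 i}{3} \approx -8.0 - 1.3333 i$)
$3^{2} \cdot 0 + 6 c = 3^{2} \cdot 0 + 6 \left(-8 - \frac{4 i}{3}\right) = 9 \cdot 0 - \left(48 + 8 i\right) = 0 - \left(48 + 8 i\right) = -48 - 8 i$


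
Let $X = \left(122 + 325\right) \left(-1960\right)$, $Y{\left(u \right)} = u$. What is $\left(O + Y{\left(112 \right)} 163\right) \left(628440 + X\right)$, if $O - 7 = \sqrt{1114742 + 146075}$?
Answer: $-4523379840 - 247680 \sqrt{1260817} \approx -4.8015 \cdot 10^{9}$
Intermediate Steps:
$O = 7 + \sqrt{1260817}$ ($O = 7 + \sqrt{1114742 + 146075} = 7 + \sqrt{1260817} \approx 1129.9$)
$X = -876120$ ($X = 447 \left(-1960\right) = -876120$)
$\left(O + Y{\left(112 \right)} 163\right) \left(628440 + X\right) = \left(\left(7 + \sqrt{1260817}\right) + 112 \cdot 163\right) \left(628440 - 876120\right) = \left(\left(7 + \sqrt{1260817}\right) + 18256\right) \left(-247680\right) = \left(18263 + \sqrt{1260817}\right) \left(-247680\right) = -4523379840 - 247680 \sqrt{1260817}$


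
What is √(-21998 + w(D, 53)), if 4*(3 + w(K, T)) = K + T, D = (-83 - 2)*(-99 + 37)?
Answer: I*√82681/2 ≈ 143.77*I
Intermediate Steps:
D = 5270 (D = -85*(-62) = 5270)
w(K, T) = -3 + K/4 + T/4 (w(K, T) = -3 + (K + T)/4 = -3 + (K/4 + T/4) = -3 + K/4 + T/4)
√(-21998 + w(D, 53)) = √(-21998 + (-3 + (¼)*5270 + (¼)*53)) = √(-21998 + (-3 + 2635/2 + 53/4)) = √(-21998 + 5311/4) = √(-82681/4) = I*√82681/2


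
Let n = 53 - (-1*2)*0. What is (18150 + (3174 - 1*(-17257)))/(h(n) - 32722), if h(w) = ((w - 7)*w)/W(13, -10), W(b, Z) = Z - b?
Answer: -38581/32828 ≈ -1.1752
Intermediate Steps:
n = 53 (n = 53 - (-2)*0 = 53 - 1*0 = 53 + 0 = 53)
h(w) = -w*(-7 + w)/23 (h(w) = ((w - 7)*w)/(-10 - 1*13) = ((-7 + w)*w)/(-10 - 13) = (w*(-7 + w))/(-23) = (w*(-7 + w))*(-1/23) = -w*(-7 + w)/23)
(18150 + (3174 - 1*(-17257)))/(h(n) - 32722) = (18150 + (3174 - 1*(-17257)))/((1/23)*53*(7 - 1*53) - 32722) = (18150 + (3174 + 17257))/((1/23)*53*(7 - 53) - 32722) = (18150 + 20431)/((1/23)*53*(-46) - 32722) = 38581/(-106 - 32722) = 38581/(-32828) = 38581*(-1/32828) = -38581/32828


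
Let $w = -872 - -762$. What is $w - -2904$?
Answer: $2794$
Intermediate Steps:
$w = -110$ ($w = -872 + 762 = -110$)
$w - -2904 = -110 - -2904 = -110 + 2904 = 2794$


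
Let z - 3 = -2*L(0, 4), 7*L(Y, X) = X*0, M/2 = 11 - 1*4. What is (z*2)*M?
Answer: 84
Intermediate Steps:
M = 14 (M = 2*(11 - 1*4) = 2*(11 - 4) = 2*7 = 14)
L(Y, X) = 0 (L(Y, X) = (X*0)/7 = (1/7)*0 = 0)
z = 3 (z = 3 - 2*0 = 3 + 0 = 3)
(z*2)*M = (3*2)*14 = 6*14 = 84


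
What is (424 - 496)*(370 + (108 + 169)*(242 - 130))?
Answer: -2260368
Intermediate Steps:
(424 - 496)*(370 + (108 + 169)*(242 - 130)) = -72*(370 + 277*112) = -72*(370 + 31024) = -72*31394 = -2260368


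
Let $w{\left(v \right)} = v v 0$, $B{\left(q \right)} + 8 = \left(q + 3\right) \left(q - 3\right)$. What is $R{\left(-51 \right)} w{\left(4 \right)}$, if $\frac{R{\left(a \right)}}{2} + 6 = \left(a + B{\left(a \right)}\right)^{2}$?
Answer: $0$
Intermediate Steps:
$B{\left(q \right)} = -8 + \left(-3 + q\right) \left(3 + q\right)$ ($B{\left(q \right)} = -8 + \left(q + 3\right) \left(q - 3\right) = -8 + \left(3 + q\right) \left(-3 + q\right) = -8 + \left(-3 + q\right) \left(3 + q\right)$)
$R{\left(a \right)} = -12 + 2 \left(-17 + a + a^{2}\right)^{2}$ ($R{\left(a \right)} = -12 + 2 \left(a + \left(-17 + a^{2}\right)\right)^{2} = -12 + 2 \left(-17 + a + a^{2}\right)^{2}$)
$w{\left(v \right)} = 0$ ($w{\left(v \right)} = v^{2} \cdot 0 = 0$)
$R{\left(-51 \right)} w{\left(4 \right)} = \left(-12 + 2 \left(-17 - 51 + \left(-51\right)^{2}\right)^{2}\right) 0 = \left(-12 + 2 \left(-17 - 51 + 2601\right)^{2}\right) 0 = \left(-12 + 2 \cdot 2533^{2}\right) 0 = \left(-12 + 2 \cdot 6416089\right) 0 = \left(-12 + 12832178\right) 0 = 12832166 \cdot 0 = 0$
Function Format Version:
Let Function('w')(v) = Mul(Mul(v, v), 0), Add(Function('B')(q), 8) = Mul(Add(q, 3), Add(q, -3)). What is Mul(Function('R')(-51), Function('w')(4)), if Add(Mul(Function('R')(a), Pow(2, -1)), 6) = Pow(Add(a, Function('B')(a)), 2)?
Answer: 0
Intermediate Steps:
Function('B')(q) = Add(-8, Mul(Add(-3, q), Add(3, q))) (Function('B')(q) = Add(-8, Mul(Add(q, 3), Add(q, -3))) = Add(-8, Mul(Add(3, q), Add(-3, q))) = Add(-8, Mul(Add(-3, q), Add(3, q))))
Function('R')(a) = Add(-12, Mul(2, Pow(Add(-17, a, Pow(a, 2)), 2))) (Function('R')(a) = Add(-12, Mul(2, Pow(Add(a, Add(-17, Pow(a, 2))), 2))) = Add(-12, Mul(2, Pow(Add(-17, a, Pow(a, 2)), 2))))
Function('w')(v) = 0 (Function('w')(v) = Mul(Pow(v, 2), 0) = 0)
Mul(Function('R')(-51), Function('w')(4)) = Mul(Add(-12, Mul(2, Pow(Add(-17, -51, Pow(-51, 2)), 2))), 0) = Mul(Add(-12, Mul(2, Pow(Add(-17, -51, 2601), 2))), 0) = Mul(Add(-12, Mul(2, Pow(2533, 2))), 0) = Mul(Add(-12, Mul(2, 6416089)), 0) = Mul(Add(-12, 12832178), 0) = Mul(12832166, 0) = 0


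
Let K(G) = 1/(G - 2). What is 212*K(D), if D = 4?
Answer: 106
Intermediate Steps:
K(G) = 1/(-2 + G)
212*K(D) = 212/(-2 + 4) = 212/2 = 212*(½) = 106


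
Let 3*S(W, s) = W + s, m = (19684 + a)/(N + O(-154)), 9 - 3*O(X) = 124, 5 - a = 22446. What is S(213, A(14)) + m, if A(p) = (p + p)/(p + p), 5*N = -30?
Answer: 53275/399 ≈ 133.52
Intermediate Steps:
N = -6 (N = (1/5)*(-30) = -6)
a = -22441 (a = 5 - 1*22446 = 5 - 22446 = -22441)
O(X) = -115/3 (O(X) = 3 - 1/3*124 = 3 - 124/3 = -115/3)
A(p) = 1 (A(p) = (2*p)/((2*p)) = (2*p)*(1/(2*p)) = 1)
m = 8271/133 (m = (19684 - 22441)/(-6 - 115/3) = -2757/(-133/3) = -2757*(-3/133) = 8271/133 ≈ 62.188)
S(W, s) = W/3 + s/3 (S(W, s) = (W + s)/3 = W/3 + s/3)
S(213, A(14)) + m = ((1/3)*213 + (1/3)*1) + 8271/133 = (71 + 1/3) + 8271/133 = 214/3 + 8271/133 = 53275/399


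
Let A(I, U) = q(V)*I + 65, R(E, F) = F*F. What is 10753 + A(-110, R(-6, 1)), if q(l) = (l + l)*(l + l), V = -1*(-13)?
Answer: -63542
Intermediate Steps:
V = 13
R(E, F) = F²
q(l) = 4*l² (q(l) = (2*l)*(2*l) = 4*l²)
A(I, U) = 65 + 676*I (A(I, U) = (4*13²)*I + 65 = (4*169)*I + 65 = 676*I + 65 = 65 + 676*I)
10753 + A(-110, R(-6, 1)) = 10753 + (65 + 676*(-110)) = 10753 + (65 - 74360) = 10753 - 74295 = -63542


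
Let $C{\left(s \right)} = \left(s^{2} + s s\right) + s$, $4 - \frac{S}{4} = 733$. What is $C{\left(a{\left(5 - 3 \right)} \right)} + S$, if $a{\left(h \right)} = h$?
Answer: $-2906$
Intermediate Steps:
$S = -2916$ ($S = 16 - 2932 = -2916$)
$C{\left(s \right)} = s + 2 s^{2}$ ($C{\left(s \right)} = \left(s^{2} + s^{2}\right) + s = 2 s^{2} + s = s + 2 s^{2}$)
$C{\left(a{\left(5 - 3 \right)} \right)} + S = \left(5 - 3\right) \left(1 + 2 \left(5 - 3\right)\right) - 2916 = 2 \left(1 + 2 \cdot 2\right) - 2916 = 2 \left(1 + 4\right) - 2916 = 2 \cdot 5 - 2916 = 10 - 2916 = -2906$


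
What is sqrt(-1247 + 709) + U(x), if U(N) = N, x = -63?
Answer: -63 + I*sqrt(538) ≈ -63.0 + 23.195*I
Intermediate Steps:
sqrt(-1247 + 709) + U(x) = sqrt(-1247 + 709) - 63 = sqrt(-538) - 63 = I*sqrt(538) - 63 = -63 + I*sqrt(538)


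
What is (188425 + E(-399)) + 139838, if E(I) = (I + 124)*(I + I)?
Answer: 547713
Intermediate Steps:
E(I) = 2*I*(124 + I) (E(I) = (124 + I)*(2*I) = 2*I*(124 + I))
(188425 + E(-399)) + 139838 = (188425 + 2*(-399)*(124 - 399)) + 139838 = (188425 + 2*(-399)*(-275)) + 139838 = (188425 + 219450) + 139838 = 407875 + 139838 = 547713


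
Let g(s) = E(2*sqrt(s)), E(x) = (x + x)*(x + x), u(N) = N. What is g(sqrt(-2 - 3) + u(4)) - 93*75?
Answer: -6911 + 16*I*sqrt(5) ≈ -6911.0 + 35.777*I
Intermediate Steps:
E(x) = 4*x**2 (E(x) = (2*x)*(2*x) = 4*x**2)
g(s) = 16*s (g(s) = 4*(2*sqrt(s))**2 = 4*(4*s) = 16*s)
g(sqrt(-2 - 3) + u(4)) - 93*75 = 16*(sqrt(-2 - 3) + 4) - 93*75 = 16*(sqrt(-5) + 4) - 6975 = 16*(I*sqrt(5) + 4) - 6975 = 16*(4 + I*sqrt(5)) - 6975 = (64 + 16*I*sqrt(5)) - 6975 = -6911 + 16*I*sqrt(5)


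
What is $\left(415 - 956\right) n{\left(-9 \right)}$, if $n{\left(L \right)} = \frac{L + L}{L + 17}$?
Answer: $\frac{4869}{4} \approx 1217.3$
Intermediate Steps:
$n{\left(L \right)} = \frac{2 L}{17 + L}$
$\left(415 - 956\right) n{\left(-9 \right)} = \left(415 - 956\right) 2 \left(-9\right) \frac{1}{17 - 9} = \left(415 - 956\right) 2 \left(-9\right) \frac{1}{8} = - 541 \cdot 2 \left(-9\right) \frac{1}{8} = \left(-541\right) \left(- \frac{9}{4}\right) = \frac{4869}{4}$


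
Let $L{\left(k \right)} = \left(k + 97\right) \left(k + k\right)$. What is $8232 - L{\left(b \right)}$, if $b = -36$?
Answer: $12624$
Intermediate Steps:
$L{\left(k \right)} = 2 k \left(97 + k\right)$ ($L{\left(k \right)} = \left(97 + k\right) 2 k = 2 k \left(97 + k\right)$)
$8232 - L{\left(b \right)} = 8232 - 2 \left(-36\right) \left(97 - 36\right) = 8232 - 2 \left(-36\right) 61 = 8232 - -4392 = 8232 + 4392 = 12624$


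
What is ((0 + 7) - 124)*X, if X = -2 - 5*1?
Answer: 819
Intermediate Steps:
X = -7 (X = -2 - 5 = -7)
((0 + 7) - 124)*X = ((0 + 7) - 124)*(-7) = (7 - 124)*(-7) = -117*(-7) = 819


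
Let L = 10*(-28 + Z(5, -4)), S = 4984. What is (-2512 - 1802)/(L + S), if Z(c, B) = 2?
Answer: -2157/2362 ≈ -0.91321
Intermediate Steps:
L = -260 (L = 10*(-28 + 2) = 10*(-26) = -260)
(-2512 - 1802)/(L + S) = (-2512 - 1802)/(-260 + 4984) = -4314/4724 = -4314*1/4724 = -2157/2362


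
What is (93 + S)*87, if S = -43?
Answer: 4350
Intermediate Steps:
(93 + S)*87 = (93 - 43)*87 = 50*87 = 4350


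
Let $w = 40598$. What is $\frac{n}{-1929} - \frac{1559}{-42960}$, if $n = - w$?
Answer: $\frac{582365797}{27623280} \approx 21.082$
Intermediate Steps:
$n = -40598$ ($n = \left(-1\right) 40598 = -40598$)
$\frac{n}{-1929} - \frac{1559}{-42960} = - \frac{40598}{-1929} - \frac{1559}{-42960} = \left(-40598\right) \left(- \frac{1}{1929}\right) - - \frac{1559}{42960} = \frac{40598}{1929} + \frac{1559}{42960} = \frac{582365797}{27623280}$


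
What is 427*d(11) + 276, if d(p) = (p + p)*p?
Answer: 103610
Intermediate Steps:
d(p) = 2*p² (d(p) = (2*p)*p = 2*p²)
427*d(11) + 276 = 427*(2*11²) + 276 = 427*(2*121) + 276 = 427*242 + 276 = 103334 + 276 = 103610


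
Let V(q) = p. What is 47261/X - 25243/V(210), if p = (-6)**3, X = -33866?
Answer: 422335531/3657528 ≈ 115.47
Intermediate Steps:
p = -216
V(q) = -216
47261/X - 25243/V(210) = 47261/(-33866) - 25243/(-216) = 47261*(-1/33866) - 25243*(-1/216) = -47261/33866 + 25243/216 = 422335531/3657528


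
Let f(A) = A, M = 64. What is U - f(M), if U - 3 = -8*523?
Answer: -4245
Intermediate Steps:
U = -4181 (U = 3 - 8*523 = 3 - 4184 = -4181)
U - f(M) = -4181 - 1*64 = -4181 - 64 = -4245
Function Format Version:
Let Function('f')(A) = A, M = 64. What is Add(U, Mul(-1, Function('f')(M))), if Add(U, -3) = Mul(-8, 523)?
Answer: -4245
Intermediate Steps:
U = -4181 (U = Add(3, Mul(-8, 523)) = Add(3, -4184) = -4181)
Add(U, Mul(-1, Function('f')(M))) = Add(-4181, Mul(-1, 64)) = Add(-4181, -64) = -4245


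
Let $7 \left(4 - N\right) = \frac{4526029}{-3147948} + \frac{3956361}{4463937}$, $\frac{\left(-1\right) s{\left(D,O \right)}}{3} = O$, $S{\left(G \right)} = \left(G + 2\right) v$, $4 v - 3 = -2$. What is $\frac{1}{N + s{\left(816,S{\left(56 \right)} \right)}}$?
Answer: $- \frac{1214391245172}{47872781472949} \approx -0.025367$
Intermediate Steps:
$v = \frac{1}{4}$ ($v = \frac{3}{4} + \frac{1}{4} \left(-2\right) = \frac{3}{4} - \frac{1}{2} = \frac{1}{4} \approx 0.25$)
$S{\left(G \right)} = \frac{1}{2} + \frac{G}{4}$ ($S{\left(G \right)} = \left(G + 2\right) \frac{1}{4} = \left(2 + G\right) \frac{1}{4} = \frac{1}{2} + \frac{G}{4}$)
$s{\left(D,O \right)} = - 3 O$
$N = \frac{4953237692033}{1214391245172}$ ($N = 4 - \frac{\frac{4526029}{-3147948} + \frac{3956361}{4463937}}{7} = 4 - \frac{4526029 \left(- \frac{1}{3147948}\right) + 3956361 \cdot \frac{1}{4463937}}{7} = 4 - \frac{- \frac{4526029}{3147948} + \frac{1318787}{1487979}}{7} = 4 - - \frac{95672711345}{1214391245172} = 4 + \frac{95672711345}{1214391245172} = \frac{4953237692033}{1214391245172} \approx 4.0788$)
$\frac{1}{N + s{\left(816,S{\left(56 \right)} \right)}} = \frac{1}{\frac{4953237692033}{1214391245172} - 3 \left(\frac{1}{2} + \frac{1}{4} \cdot 56\right)} = \frac{1}{\frac{4953237692033}{1214391245172} - 3 \left(\frac{1}{2} + 14\right)} = \frac{1}{\frac{4953237692033}{1214391245172} - \frac{87}{2}} = \frac{1}{- \frac{47872781472949}{1214391245172}} = - \frac{1214391245172}{47872781472949}$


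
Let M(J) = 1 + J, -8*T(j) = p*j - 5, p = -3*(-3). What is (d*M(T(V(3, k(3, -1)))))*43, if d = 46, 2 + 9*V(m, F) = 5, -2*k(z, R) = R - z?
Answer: 4945/2 ≈ 2472.5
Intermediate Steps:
k(z, R) = z/2 - R/2 (k(z, R) = -(R - z)/2 = z/2 - R/2)
V(m, F) = ⅓ (V(m, F) = -2/9 + (⅑)*5 = -2/9 + 5/9 = ⅓)
p = 9
T(j) = 5/8 - 9*j/8 (T(j) = -(9*j - 5)/8 = -(-5 + 9*j)/8 = 5/8 - 9*j/8)
(d*M(T(V(3, k(3, -1)))))*43 = (46*(1 + (5/8 - 9/8*⅓)))*43 = (46*(1 + (5/8 - 3/8)))*43 = (46*(1 + ¼))*43 = (46*(5/4))*43 = (115/2)*43 = 4945/2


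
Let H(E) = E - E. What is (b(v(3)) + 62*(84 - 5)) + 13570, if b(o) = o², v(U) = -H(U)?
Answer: 18468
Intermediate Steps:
H(E) = 0
v(U) = 0 (v(U) = -1*0 = 0)
(b(v(3)) + 62*(84 - 5)) + 13570 = (0² + 62*(84 - 5)) + 13570 = (0 + 62*79) + 13570 = (0 + 4898) + 13570 = 4898 + 13570 = 18468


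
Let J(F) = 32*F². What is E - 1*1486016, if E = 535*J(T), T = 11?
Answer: 585504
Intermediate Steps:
E = 2071520 (E = 535*(32*11²) = 535*(32*121) = 535*3872 = 2071520)
E - 1*1486016 = 2071520 - 1*1486016 = 2071520 - 1486016 = 585504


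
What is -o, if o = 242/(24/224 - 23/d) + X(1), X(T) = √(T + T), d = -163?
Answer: -100408/103 - √2 ≈ -976.25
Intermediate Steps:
X(T) = √2*√T (X(T) = √(2*T) = √2*√T)
o = 100408/103 + √2 (o = 242/(24/224 - 23/(-163)) + √2*√1 = 242/(24*(1/224) - 23*(-1/163)) + √2*1 = 242/(3/28 + 23/163) + √2 = 242/(1133/4564) + √2 = 242*(4564/1133) + √2 = 100408/103 + √2 ≈ 976.25)
-o = -(100408/103 + √2) = -100408/103 - √2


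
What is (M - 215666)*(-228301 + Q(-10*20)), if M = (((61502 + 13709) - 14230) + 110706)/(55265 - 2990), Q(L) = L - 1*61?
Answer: 858918355813402/17425 ≈ 4.9292e+10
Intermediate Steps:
Q(L) = -61 + L (Q(L) = L - 61 = -61 + L)
M = 57229/17425 (M = ((75211 - 14230) + 110706)/52275 = (60981 + 110706)*(1/52275) = 171687*(1/52275) = 57229/17425 ≈ 3.2843)
(M - 215666)*(-228301 + Q(-10*20)) = (57229/17425 - 215666)*(-228301 + (-61 - 10*20)) = -3757922821*(-228301 + (-61 - 200))/17425 = -3757922821*(-228301 - 261)/17425 = -3757922821/17425*(-228562) = 858918355813402/17425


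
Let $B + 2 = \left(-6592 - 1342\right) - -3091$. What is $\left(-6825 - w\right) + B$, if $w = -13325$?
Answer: $1655$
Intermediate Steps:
$B = -4845$ ($B = -2 - 4843 = -4845$)
$\left(-6825 - w\right) + B = \left(-6825 - -13325\right) - 4845 = \left(-6825 + 13325\right) - 4845 = 6500 - 4845 = 1655$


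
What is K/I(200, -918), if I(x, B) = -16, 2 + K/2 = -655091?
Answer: 655093/8 ≈ 81887.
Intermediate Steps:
K = -1310186 (K = -4 + 2*(-655091) = -4 - 1310182 = -1310186)
K/I(200, -918) = -1310186/(-16) = -1310186*(-1/16) = 655093/8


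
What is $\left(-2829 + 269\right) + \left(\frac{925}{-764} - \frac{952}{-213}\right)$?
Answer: $- \frac{416063617}{162732} \approx -2556.7$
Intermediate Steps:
$\left(-2829 + 269\right) + \left(\frac{925}{-764} - \frac{952}{-213}\right) = -2560 + \left(925 \left(- \frac{1}{764}\right) - - \frac{952}{213}\right) = -2560 + \left(- \frac{925}{764} + \frac{952}{213}\right) = -2560 + \frac{530303}{162732} = - \frac{416063617}{162732}$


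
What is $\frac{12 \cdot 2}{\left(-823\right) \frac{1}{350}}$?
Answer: $- \frac{8400}{823} \approx -10.207$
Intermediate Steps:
$\frac{12 \cdot 2}{\left(-823\right) \frac{1}{350}} = \frac{1}{\left(-823\right) \frac{1}{350}} \cdot 24 = \frac{1}{- \frac{823}{350}} \cdot 24 = \left(- \frac{350}{823}\right) 24 = - \frac{8400}{823}$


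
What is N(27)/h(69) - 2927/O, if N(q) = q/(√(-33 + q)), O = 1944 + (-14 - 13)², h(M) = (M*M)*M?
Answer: -2927/2673 - I*√6/73002 ≈ -1.095 - 3.3554e-5*I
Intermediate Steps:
h(M) = M³ (h(M) = M²*M = M³)
O = 2673 (O = 1944 + (-27)² = 1944 + 729 = 2673)
N(q) = q/√(-33 + q)
N(27)/h(69) - 2927/O = (27/√(-33 + 27))/(69³) - 2927/2673 = (27/√(-6))/328509 - 2927*1/2673 = (27*(-I*√6/6))*(1/328509) - 2927/2673 = -9*I*√6/2*(1/328509) - 2927/2673 = -I*√6/73002 - 2927/2673 = -2927/2673 - I*√6/73002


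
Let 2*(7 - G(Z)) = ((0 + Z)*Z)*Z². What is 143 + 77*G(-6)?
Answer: -49214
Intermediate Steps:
G(Z) = 7 - Z⁴/2 (G(Z) = 7 - (0 + Z)*Z*Z²/2 = 7 - Z*Z*Z²/2 = 7 - Z²*Z²/2 = 7 - Z⁴/2)
143 + 77*G(-6) = 143 + 77*(7 - ½*(-6)⁴) = 143 + 77*(7 - ½*1296) = 143 + 77*(7 - 648) = 143 + 77*(-641) = 143 - 49357 = -49214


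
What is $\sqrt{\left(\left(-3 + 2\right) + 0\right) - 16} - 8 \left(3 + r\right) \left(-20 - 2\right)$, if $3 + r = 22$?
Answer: $3872 + i \sqrt{17} \approx 3872.0 + 4.1231 i$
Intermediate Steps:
$r = 19$ ($r = -3 + 22 = 19$)
$\sqrt{\left(\left(-3 + 2\right) + 0\right) - 16} - 8 \left(3 + r\right) \left(-20 - 2\right) = \sqrt{\left(\left(-3 + 2\right) + 0\right) - 16} - 8 \left(3 + 19\right) \left(-20 - 2\right) = \sqrt{\left(-1 + 0\right) - 16} - 8 \cdot 22 \left(-22\right) = \sqrt{-1 - 16} - -3872 = \sqrt{-17} + 3872 = i \sqrt{17} + 3872 = 3872 + i \sqrt{17}$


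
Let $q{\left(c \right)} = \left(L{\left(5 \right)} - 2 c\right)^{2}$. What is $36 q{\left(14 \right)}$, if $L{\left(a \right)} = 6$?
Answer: $17424$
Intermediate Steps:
$q{\left(c \right)} = \left(6 - 2 c\right)^{2}$
$36 q{\left(14 \right)} = 36 \cdot 4 \left(-3 + 14\right)^{2} = 36 \cdot 4 \cdot 11^{2} = 36 \cdot 4 \cdot 121 = 36 \cdot 484 = 17424$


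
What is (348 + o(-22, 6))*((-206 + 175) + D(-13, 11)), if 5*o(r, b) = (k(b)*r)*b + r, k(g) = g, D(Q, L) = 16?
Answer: -2778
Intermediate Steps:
o(r, b) = r/5 + r*b²/5 (o(r, b) = ((b*r)*b + r)/5 = (r*b² + r)/5 = (r + r*b²)/5 = r/5 + r*b²/5)
(348 + o(-22, 6))*((-206 + 175) + D(-13, 11)) = (348 + (⅕)*(-22)*(1 + 6²))*((-206 + 175) + 16) = (348 + (⅕)*(-22)*(1 + 36))*(-31 + 16) = (348 + (⅕)*(-22)*37)*(-15) = (348 - 814/5)*(-15) = (926/5)*(-15) = -2778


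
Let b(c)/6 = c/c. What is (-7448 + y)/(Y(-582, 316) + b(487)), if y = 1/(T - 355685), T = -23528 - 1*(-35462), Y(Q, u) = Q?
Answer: 2560257449/198000576 ≈ 12.931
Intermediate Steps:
T = 11934 (T = -23528 + 35462 = 11934)
y = -1/343751 (y = 1/(11934 - 355685) = 1/(-343751) = -1/343751 ≈ -2.9091e-6)
b(c) = 6 (b(c) = 6*(c/c) = 6*1 = 6)
(-7448 + y)/(Y(-582, 316) + b(487)) = (-7448 - 1/343751)/(-582 + 6) = -2560257449/343751/(-576) = -2560257449/343751*(-1/576) = 2560257449/198000576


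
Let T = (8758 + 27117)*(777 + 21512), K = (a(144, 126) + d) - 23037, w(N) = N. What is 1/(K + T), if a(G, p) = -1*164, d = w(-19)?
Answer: 1/799594655 ≈ 1.2506e-9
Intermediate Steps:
d = -19
a(G, p) = -164
K = -23220 (K = (-164 - 19) - 23037 = -183 - 23037 = -23220)
T = 799617875 (T = 35875*22289 = 799617875)
1/(K + T) = 1/(-23220 + 799617875) = 1/799594655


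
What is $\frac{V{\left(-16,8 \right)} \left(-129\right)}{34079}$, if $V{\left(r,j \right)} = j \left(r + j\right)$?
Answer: $\frac{8256}{34079} \approx 0.24226$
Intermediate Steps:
$V{\left(r,j \right)} = j \left(j + r\right)$
$\frac{V{\left(-16,8 \right)} \left(-129\right)}{34079} = \frac{8 \left(8 - 16\right) \left(-129\right)}{34079} = 8 \left(-8\right) \left(-129\right) \frac{1}{34079} = \left(-64\right) \left(-129\right) \frac{1}{34079} = 8256 \cdot \frac{1}{34079} = \frac{8256}{34079}$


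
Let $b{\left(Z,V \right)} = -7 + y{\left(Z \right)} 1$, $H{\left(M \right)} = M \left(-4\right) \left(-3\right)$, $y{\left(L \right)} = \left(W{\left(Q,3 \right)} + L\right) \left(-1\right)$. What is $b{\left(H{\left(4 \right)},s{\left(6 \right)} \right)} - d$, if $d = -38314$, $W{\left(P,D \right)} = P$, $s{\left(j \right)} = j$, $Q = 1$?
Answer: $38258$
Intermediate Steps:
$y{\left(L \right)} = -1 - L$ ($y{\left(L \right)} = \left(1 + L\right) \left(-1\right) = -1 - L$)
$H{\left(M \right)} = 12 M$ ($H{\left(M \right)} = - 4 M \left(-3\right) = 12 M$)
$b{\left(Z,V \right)} = -8 - Z$ ($b{\left(Z,V \right)} = -7 + \left(-1 - Z\right) 1 = -7 - \left(1 + Z\right) = -8 - Z$)
$b{\left(H{\left(4 \right)},s{\left(6 \right)} \right)} - d = \left(-8 - 12 \cdot 4\right) - -38314 = \left(-8 - 48\right) + 38314 = -56 + 38314 = 38258$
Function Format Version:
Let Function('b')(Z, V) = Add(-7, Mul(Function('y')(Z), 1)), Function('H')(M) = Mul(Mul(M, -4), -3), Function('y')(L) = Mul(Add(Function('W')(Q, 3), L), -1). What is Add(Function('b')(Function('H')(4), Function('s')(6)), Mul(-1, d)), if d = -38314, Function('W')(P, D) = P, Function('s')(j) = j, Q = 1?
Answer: 38258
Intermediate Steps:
Function('y')(L) = Add(-1, Mul(-1, L)) (Function('y')(L) = Mul(Add(1, L), -1) = Add(-1, Mul(-1, L)))
Function('H')(M) = Mul(12, M) (Function('H')(M) = Mul(Mul(-4, M), -3) = Mul(12, M))
Function('b')(Z, V) = Add(-8, Mul(-1, Z)) (Function('b')(Z, V) = Add(-7, Mul(Add(-1, Mul(-1, Z)), 1)) = Add(-7, Add(-1, Mul(-1, Z))) = Add(-8, Mul(-1, Z)))
Add(Function('b')(Function('H')(4), Function('s')(6)), Mul(-1, d)) = Add(Add(-8, Mul(-1, Mul(12, 4))), Mul(-1, -38314)) = Add(Add(-8, Mul(-1, 48)), 38314) = Add(Add(-8, -48), 38314) = Add(-56, 38314) = 38258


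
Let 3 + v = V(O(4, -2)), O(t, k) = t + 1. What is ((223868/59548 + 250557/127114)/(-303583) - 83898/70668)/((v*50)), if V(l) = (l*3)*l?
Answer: -2860804506777471/8674710084265989400 ≈ -0.00032979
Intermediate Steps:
O(t, k) = 1 + t
V(l) = 3*l**2 (V(l) = (3*l)*l = 3*l**2)
v = 72 (v = -3 + 3*(1 + 4)**2 = -3 + 3*5**2 = -3 + 3*25 = -3 + 75 = 72)
((223868/59548 + 250557/127114)/(-303583) - 83898/70668)/((v*50)) = ((223868/59548 + 250557/127114)/(-303583) - 83898/70668)/((72*50)) = ((223868*(1/59548) + 250557*(1/127114))*(-1/303583) - 83898*1/70668)/3600 = ((55967/14887 + 250557/127114)*(-1/303583) - 4661/3926)*(1/3600) = ((10844231297/1892346118)*(-1/303583) - 4661/3926)*(1/3600) = (-10844231297/574484111540794 - 4661/3926)*(1/3600) = -51494481121994478/43373550421329947*1/3600 = -2860804506777471/8674710084265989400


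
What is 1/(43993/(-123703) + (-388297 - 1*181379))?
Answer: -123703/70470674221 ≈ -1.7554e-6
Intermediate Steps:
1/(43993/(-123703) + (-388297 - 1*181379)) = 1/(43993*(-1/123703) + (-388297 - 181379)) = 1/(-43993/123703 - 569676) = 1/(-70470674221/123703) = -123703/70470674221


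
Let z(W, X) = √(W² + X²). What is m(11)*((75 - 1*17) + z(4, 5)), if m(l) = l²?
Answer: 7018 + 121*√41 ≈ 7792.8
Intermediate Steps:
m(11)*((75 - 1*17) + z(4, 5)) = 11²*((75 - 1*17) + √(4² + 5²)) = 121*((75 - 17) + √(16 + 25)) = 121*(58 + √41) = 7018 + 121*√41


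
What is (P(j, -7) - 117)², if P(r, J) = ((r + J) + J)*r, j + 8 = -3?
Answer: 24964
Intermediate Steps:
j = -11 (j = -8 - 3 = -11)
P(r, J) = r*(r + 2*J) (P(r, J) = ((J + r) + J)*r = (r + 2*J)*r = r*(r + 2*J))
(P(j, -7) - 117)² = (-11*(-11 + 2*(-7)) - 117)² = (-11*(-11 - 14) - 117)² = (-11*(-25) - 117)² = (275 - 117)² = 158² = 24964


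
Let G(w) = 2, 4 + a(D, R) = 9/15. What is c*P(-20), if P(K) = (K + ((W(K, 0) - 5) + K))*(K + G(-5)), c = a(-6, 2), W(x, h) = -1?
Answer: -14076/5 ≈ -2815.2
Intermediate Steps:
a(D, R) = -17/5 (a(D, R) = -4 + 9/15 = -4 + 9*(1/15) = -4 + ⅗ = -17/5)
c = -17/5 ≈ -3.4000
P(K) = (-6 + 2*K)*(2 + K) (P(K) = (K + ((-1 - 5) + K))*(K + 2) = (K + (-6 + K))*(2 + K) = (-6 + 2*K)*(2 + K))
c*P(-20) = -17*(-12 - 2*(-20) + 2*(-20)²)/5 = -17*(-12 + 40 + 2*400)/5 = -17*(-12 + 40 + 800)/5 = -17/5*828 = -14076/5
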